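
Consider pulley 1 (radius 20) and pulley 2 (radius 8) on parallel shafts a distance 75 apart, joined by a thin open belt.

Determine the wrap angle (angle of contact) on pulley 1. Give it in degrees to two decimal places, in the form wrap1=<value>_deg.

open belt: β = asin((r2−r1)/C) = asin(-12/75) = -9.2069°
wrap1 = π − 2β = 198.4138°
wrap2 = π + 2β = 161.5862°

wrap1=198.41_deg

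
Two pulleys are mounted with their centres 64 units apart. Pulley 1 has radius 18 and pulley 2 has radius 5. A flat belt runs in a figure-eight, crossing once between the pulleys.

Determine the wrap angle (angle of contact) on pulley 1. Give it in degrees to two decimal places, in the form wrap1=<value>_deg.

wrap1=222.12_deg

crossed belt: β = asin((r1+r2)/C) = asin(23/64) = 21.0618°
wrap1 = wrap2 = π + 2β = 222.1236°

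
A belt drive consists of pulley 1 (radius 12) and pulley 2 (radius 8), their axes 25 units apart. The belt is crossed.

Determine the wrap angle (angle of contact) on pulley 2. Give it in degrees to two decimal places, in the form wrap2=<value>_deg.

crossed belt: β = asin((r1+r2)/C) = asin(20/25) = 53.1301°
wrap1 = wrap2 = π + 2β = 286.2602°

wrap2=286.26_deg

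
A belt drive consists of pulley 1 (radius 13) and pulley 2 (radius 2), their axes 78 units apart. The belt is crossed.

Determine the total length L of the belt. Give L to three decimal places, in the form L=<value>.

L=206.017

crossed belt: β = asin((r1+r2)/C) = asin(15/78) = 11.0875°
wrap1 = wrap2 = π + 2β = 202.1750°
tangent length = C·cosβ = 76.5441
L = (r1+r2)·wrap + 2·C·cosβ = 15·3.5286 + 2·76.5441 = 206.0175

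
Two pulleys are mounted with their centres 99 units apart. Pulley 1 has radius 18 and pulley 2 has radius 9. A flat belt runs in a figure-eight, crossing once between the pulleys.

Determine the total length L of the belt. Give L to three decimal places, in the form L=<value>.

L=290.233

crossed belt: β = asin((r1+r2)/C) = asin(27/99) = 15.8266°
wrap1 = wrap2 = π + 2β = 211.6532°
tangent length = C·cosβ = 95.2470
L = (r1+r2)·wrap + 2·C·cosβ = 27·3.6940 + 2·95.2470 = 290.2333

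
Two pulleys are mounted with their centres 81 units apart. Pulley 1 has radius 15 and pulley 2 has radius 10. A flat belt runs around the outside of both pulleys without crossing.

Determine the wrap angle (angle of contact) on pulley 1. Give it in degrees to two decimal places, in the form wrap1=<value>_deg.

wrap1=187.08_deg

open belt: β = asin((r2−r1)/C) = asin(-5/81) = -3.5390°
wrap1 = π − 2β = 187.0781°
wrap2 = π + 2β = 172.9219°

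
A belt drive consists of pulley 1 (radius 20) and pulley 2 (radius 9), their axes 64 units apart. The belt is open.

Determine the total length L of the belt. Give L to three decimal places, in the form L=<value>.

L=221.002

open belt: β = asin((r2−r1)/C) = asin(-11/64) = -9.8969°
wrap1 = π − 2β = 199.7937°
wrap2 = π + 2β = 160.2063°
tangent length = C·cosβ = 63.0476
L = r1·wrap1 + r2·wrap2 + 2·C·cosβ = 20·3.4871 + 9·2.7961 + 2·63.0476 = 221.0015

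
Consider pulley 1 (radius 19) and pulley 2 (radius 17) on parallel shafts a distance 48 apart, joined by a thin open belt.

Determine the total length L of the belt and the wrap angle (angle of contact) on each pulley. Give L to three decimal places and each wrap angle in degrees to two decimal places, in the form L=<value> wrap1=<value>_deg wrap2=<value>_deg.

open belt: β = asin((r2−r1)/C) = asin(-2/48) = -2.3880°
wrap1 = π − 2β = 184.7760°
wrap2 = π + 2β = 175.2240°
tangent length = C·cosβ = 47.9583
L = r1·wrap1 + r2·wrap2 + 2·C·cosβ = 19·3.2250 + 17·3.0582 + 2·47.9583 = 209.1807

L=209.181 wrap1=184.78_deg wrap2=175.22_deg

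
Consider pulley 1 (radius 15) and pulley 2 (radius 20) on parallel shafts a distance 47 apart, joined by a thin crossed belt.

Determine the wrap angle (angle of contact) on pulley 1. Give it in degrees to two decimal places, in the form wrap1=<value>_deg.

wrap1=276.26_deg

crossed belt: β = asin((r1+r2)/C) = asin(35/47) = 48.1317°
wrap1 = wrap2 = π + 2β = 276.2634°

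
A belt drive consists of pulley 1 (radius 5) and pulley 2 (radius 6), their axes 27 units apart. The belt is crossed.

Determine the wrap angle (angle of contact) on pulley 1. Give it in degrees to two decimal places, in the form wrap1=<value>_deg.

wrap1=228.08_deg

crossed belt: β = asin((r1+r2)/C) = asin(11/27) = 24.0421°
wrap1 = wrap2 = π + 2β = 228.0842°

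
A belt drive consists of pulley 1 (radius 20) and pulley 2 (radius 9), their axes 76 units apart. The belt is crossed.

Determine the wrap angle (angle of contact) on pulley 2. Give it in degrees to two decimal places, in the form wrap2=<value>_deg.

crossed belt: β = asin((r1+r2)/C) = asin(29/76) = 22.4315°
wrap1 = wrap2 = π + 2β = 224.8630°

wrap2=224.86_deg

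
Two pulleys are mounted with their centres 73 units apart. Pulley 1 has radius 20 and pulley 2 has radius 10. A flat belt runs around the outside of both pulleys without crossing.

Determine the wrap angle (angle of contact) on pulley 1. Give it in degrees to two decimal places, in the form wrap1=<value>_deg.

wrap1=195.75_deg

open belt: β = asin((r2−r1)/C) = asin(-10/73) = -7.8735°
wrap1 = π − 2β = 195.7470°
wrap2 = π + 2β = 164.2530°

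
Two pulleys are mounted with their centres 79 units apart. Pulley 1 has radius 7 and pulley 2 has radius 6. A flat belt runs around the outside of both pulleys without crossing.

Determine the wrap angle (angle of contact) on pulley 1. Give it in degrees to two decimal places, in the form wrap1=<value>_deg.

open belt: β = asin((r2−r1)/C) = asin(-1/79) = -0.7253°
wrap1 = π − 2β = 181.4506°
wrap2 = π + 2β = 178.5494°

wrap1=181.45_deg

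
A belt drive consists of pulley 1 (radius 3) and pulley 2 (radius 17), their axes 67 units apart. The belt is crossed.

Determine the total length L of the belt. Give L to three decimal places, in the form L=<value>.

crossed belt: β = asin((r1+r2)/C) = asin(20/67) = 17.3680°
wrap1 = wrap2 = π + 2β = 214.7360°
tangent length = C·cosβ = 63.9453
L = (r1+r2)·wrap + 2·C·cosβ = 20·3.7478 + 2·63.9453 = 202.8476

L=202.848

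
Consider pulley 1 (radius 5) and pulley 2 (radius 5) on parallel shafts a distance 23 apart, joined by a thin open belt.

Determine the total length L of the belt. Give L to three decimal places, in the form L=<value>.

L=77.416

open belt: β = asin((r2−r1)/C) = asin(0/23) = 0.0000°
wrap1 = π − 2β = 180.0000°
wrap2 = π + 2β = 180.0000°
tangent length = C·cosβ = 23.0000
L = r1·wrap1 + r2·wrap2 + 2·C·cosβ = 5·3.1416 + 5·3.1416 + 2·23.0000 = 77.4159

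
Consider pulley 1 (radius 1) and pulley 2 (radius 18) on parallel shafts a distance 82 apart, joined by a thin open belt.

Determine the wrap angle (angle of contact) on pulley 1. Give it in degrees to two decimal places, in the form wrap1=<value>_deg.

open belt: β = asin((r2−r1)/C) = asin(17/82) = 11.9652°
wrap1 = π − 2β = 156.0697°
wrap2 = π + 2β = 203.9303°

wrap1=156.07_deg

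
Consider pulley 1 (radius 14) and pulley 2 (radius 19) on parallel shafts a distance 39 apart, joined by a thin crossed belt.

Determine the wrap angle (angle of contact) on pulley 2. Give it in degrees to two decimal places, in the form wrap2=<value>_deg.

crossed belt: β = asin((r1+r2)/C) = asin(33/39) = 57.7958°
wrap1 = wrap2 = π + 2β = 295.5915°

wrap2=295.59_deg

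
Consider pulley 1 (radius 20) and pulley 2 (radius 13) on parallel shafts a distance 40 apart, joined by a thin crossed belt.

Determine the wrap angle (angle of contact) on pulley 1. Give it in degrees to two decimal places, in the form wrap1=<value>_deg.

wrap1=291.18_deg

crossed belt: β = asin((r1+r2)/C) = asin(33/40) = 55.5885°
wrap1 = wrap2 = π + 2β = 291.1770°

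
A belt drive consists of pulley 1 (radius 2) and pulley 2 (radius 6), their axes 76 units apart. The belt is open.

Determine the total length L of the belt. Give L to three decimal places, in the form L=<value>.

open belt: β = asin((r2−r1)/C) = asin(4/76) = 3.0170°
wrap1 = π − 2β = 173.9661°
wrap2 = π + 2β = 186.0339°
tangent length = C·cosβ = 75.8947
L = r1·wrap1 + r2·wrap2 + 2·C·cosβ = 2·3.0363 + 6·3.2469 + 2·75.8947 = 177.3433

L=177.343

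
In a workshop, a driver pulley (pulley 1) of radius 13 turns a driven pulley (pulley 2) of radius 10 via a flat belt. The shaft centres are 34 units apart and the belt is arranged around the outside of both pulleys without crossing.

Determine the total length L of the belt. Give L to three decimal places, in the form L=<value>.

open belt: β = asin((r2−r1)/C) = asin(-3/34) = -5.0621°
wrap1 = π − 2β = 190.1242°
wrap2 = π + 2β = 169.8758°
tangent length = C·cosβ = 33.8674
L = r1·wrap1 + r2·wrap2 + 2·C·cosβ = 13·3.3183 + 10·2.9649 + 2·33.8674 = 140.5215

L=140.522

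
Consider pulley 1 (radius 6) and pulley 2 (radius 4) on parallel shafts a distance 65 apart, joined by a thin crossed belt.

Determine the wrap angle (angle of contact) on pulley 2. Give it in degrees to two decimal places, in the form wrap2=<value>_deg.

crossed belt: β = asin((r1+r2)/C) = asin(10/65) = 8.8499°
wrap1 = wrap2 = π + 2β = 197.6998°

wrap2=197.70_deg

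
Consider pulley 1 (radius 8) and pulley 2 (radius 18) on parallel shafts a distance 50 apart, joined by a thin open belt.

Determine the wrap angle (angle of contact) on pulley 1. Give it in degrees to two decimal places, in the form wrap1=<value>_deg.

open belt: β = asin((r2−r1)/C) = asin(10/50) = 11.5370°
wrap1 = π − 2β = 156.9261°
wrap2 = π + 2β = 203.0739°

wrap1=156.93_deg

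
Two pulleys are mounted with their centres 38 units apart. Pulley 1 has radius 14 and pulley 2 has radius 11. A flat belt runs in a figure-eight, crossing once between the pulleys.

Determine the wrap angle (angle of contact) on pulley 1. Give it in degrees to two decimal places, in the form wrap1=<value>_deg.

wrap1=262.28_deg

crossed belt: β = asin((r1+r2)/C) = asin(25/38) = 41.1395°
wrap1 = wrap2 = π + 2β = 262.2790°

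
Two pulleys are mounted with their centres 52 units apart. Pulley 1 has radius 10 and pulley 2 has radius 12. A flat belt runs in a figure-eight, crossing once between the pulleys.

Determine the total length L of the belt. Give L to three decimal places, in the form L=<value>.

L=182.570

crossed belt: β = asin((r1+r2)/C) = asin(22/52) = 25.0290°
wrap1 = wrap2 = π + 2β = 230.0580°
tangent length = C·cosβ = 47.1169
L = (r1+r2)·wrap + 2·C·cosβ = 22·4.0153 + 2·47.1169 = 182.5697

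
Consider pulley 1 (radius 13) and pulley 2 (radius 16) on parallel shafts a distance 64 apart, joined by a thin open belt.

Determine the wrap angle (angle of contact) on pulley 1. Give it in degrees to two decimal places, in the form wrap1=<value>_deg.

open belt: β = asin((r2−r1)/C) = asin(3/64) = 2.6867°
wrap1 = π − 2β = 174.6266°
wrap2 = π + 2β = 185.3734°

wrap1=174.63_deg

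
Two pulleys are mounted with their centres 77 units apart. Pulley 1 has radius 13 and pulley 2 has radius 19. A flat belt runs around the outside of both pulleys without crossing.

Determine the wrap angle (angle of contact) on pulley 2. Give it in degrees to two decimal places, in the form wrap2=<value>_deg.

wrap2=188.94_deg

open belt: β = asin((r2−r1)/C) = asin(6/77) = 4.4691°
wrap1 = π − 2β = 171.0617°
wrap2 = π + 2β = 188.9383°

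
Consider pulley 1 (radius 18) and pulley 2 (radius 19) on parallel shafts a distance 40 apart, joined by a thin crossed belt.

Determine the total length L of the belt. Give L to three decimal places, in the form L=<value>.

crossed belt: β = asin((r1+r2)/C) = asin(37/40) = 67.6684°
wrap1 = wrap2 = π + 2β = 315.3367°
tangent length = C·cosβ = 15.1987
L = (r1+r2)·wrap + 2·C·cosβ = 37·5.5037 + 2·15.1987 = 234.0329

L=234.033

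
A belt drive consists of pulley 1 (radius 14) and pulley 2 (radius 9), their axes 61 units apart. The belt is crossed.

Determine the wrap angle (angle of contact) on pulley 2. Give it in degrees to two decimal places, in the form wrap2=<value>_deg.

wrap2=224.30_deg

crossed belt: β = asin((r1+r2)/C) = asin(23/61) = 22.1510°
wrap1 = wrap2 = π + 2β = 224.3020°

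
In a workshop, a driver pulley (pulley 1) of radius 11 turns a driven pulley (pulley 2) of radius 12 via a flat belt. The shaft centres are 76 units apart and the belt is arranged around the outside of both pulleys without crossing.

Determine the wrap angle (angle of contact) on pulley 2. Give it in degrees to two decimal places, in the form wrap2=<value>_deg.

open belt: β = asin((r2−r1)/C) = asin(1/76) = 0.7539°
wrap1 = π − 2β = 178.4922°
wrap2 = π + 2β = 181.5078°

wrap2=181.51_deg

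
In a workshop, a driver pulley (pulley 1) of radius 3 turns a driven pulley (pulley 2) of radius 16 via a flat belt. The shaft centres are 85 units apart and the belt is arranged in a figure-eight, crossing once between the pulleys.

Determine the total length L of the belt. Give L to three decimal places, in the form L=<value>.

crossed belt: β = asin((r1+r2)/C) = asin(19/85) = 12.9164°
wrap1 = wrap2 = π + 2β = 205.8328°
tangent length = C·cosβ = 82.8493
L = (r1+r2)·wrap + 2·C·cosβ = 19·3.5925 + 2·82.8493 = 233.9553

L=233.955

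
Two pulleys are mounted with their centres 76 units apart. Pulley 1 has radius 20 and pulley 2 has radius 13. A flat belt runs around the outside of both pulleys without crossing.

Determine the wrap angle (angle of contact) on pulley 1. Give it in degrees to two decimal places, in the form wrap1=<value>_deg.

wrap1=190.57_deg

open belt: β = asin((r2−r1)/C) = asin(-7/76) = -5.2847°
wrap1 = π − 2β = 190.5695°
wrap2 = π + 2β = 169.4305°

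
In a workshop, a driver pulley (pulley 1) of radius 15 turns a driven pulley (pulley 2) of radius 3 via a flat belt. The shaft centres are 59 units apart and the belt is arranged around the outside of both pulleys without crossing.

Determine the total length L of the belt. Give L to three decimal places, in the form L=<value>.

L=176.998

open belt: β = asin((r2−r1)/C) = asin(-12/59) = -11.7353°
wrap1 = π − 2β = 203.4705°
wrap2 = π + 2β = 156.5295°
tangent length = C·cosβ = 57.7668
L = r1·wrap1 + r2·wrap2 + 2·C·cosβ = 15·3.5512 + 3·2.7320 + 2·57.7668 = 176.9979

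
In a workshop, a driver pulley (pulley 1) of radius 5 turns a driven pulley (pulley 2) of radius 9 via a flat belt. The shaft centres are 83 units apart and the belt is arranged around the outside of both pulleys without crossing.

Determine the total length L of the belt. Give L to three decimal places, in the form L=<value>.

L=210.175

open belt: β = asin((r2−r1)/C) = asin(4/83) = 2.7623°
wrap1 = π − 2β = 174.4754°
wrap2 = π + 2β = 185.5246°
tangent length = C·cosβ = 82.9036
L = r1·wrap1 + r2·wrap2 + 2·C·cosβ = 5·3.0452 + 9·3.2380 + 2·82.9036 = 210.1751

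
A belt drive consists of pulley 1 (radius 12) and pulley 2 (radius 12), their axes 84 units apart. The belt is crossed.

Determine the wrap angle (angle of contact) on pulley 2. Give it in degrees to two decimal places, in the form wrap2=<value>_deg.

crossed belt: β = asin((r1+r2)/C) = asin(24/84) = 16.6015°
wrap1 = wrap2 = π + 2β = 213.2031°

wrap2=213.20_deg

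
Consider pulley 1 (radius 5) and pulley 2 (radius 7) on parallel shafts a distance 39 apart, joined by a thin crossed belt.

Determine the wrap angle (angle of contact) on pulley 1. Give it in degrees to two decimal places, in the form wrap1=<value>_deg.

crossed belt: β = asin((r1+r2)/C) = asin(12/39) = 17.9202°
wrap1 = wrap2 = π + 2β = 215.8404°

wrap1=215.84_deg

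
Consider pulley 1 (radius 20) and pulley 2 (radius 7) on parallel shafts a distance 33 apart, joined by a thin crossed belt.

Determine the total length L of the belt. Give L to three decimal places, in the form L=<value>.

crossed belt: β = asin((r1+r2)/C) = asin(27/33) = 54.9032°
wrap1 = wrap2 = π + 2β = 289.8064°
tangent length = C·cosβ = 18.9737
L = (r1+r2)·wrap + 2·C·cosβ = 27·5.0581 + 2·18.9737 = 174.5154

L=174.515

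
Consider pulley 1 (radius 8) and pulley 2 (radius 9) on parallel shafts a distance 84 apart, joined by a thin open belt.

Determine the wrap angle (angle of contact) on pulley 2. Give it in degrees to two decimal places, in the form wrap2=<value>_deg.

wrap2=181.36_deg

open belt: β = asin((r2−r1)/C) = asin(1/84) = 0.6821°
wrap1 = π − 2β = 178.6358°
wrap2 = π + 2β = 181.3642°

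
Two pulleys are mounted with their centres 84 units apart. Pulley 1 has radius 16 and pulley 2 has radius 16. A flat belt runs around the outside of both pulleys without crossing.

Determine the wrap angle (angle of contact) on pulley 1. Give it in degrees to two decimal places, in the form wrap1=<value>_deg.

wrap1=180.00_deg

open belt: β = asin((r2−r1)/C) = asin(0/84) = 0.0000°
wrap1 = π − 2β = 180.0000°
wrap2 = π + 2β = 180.0000°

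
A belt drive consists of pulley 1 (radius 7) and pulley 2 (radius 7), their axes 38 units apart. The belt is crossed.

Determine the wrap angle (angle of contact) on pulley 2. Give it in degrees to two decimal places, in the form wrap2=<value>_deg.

crossed belt: β = asin((r1+r2)/C) = asin(14/38) = 21.6183°
wrap1 = wrap2 = π + 2β = 223.2365°

wrap2=223.24_deg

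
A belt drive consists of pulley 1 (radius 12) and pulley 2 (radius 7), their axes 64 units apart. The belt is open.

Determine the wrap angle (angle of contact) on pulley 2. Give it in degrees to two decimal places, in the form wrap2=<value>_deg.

open belt: β = asin((r2−r1)/C) = asin(-5/64) = -4.4808°
wrap1 = π − 2β = 188.9616°
wrap2 = π + 2β = 171.0384°

wrap2=171.04_deg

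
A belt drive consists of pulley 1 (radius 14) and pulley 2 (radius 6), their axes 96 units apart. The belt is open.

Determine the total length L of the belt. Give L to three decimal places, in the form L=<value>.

open belt: β = asin((r2−r1)/C) = asin(-8/96) = -4.7802°
wrap1 = π − 2β = 189.5604°
wrap2 = π + 2β = 170.4396°
tangent length = C·cosβ = 95.6661
L = r1·wrap1 + r2·wrap2 + 2·C·cosβ = 14·3.3085 + 6·2.9747 + 2·95.6661 = 255.4989

L=255.499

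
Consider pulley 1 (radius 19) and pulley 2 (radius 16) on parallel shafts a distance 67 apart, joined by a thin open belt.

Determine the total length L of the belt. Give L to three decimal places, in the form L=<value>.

open belt: β = asin((r2−r1)/C) = asin(-3/67) = -2.5663°
wrap1 = π − 2β = 185.1327°
wrap2 = π + 2β = 174.8673°
tangent length = C·cosβ = 66.9328
L = r1·wrap1 + r2·wrap2 + 2·C·cosβ = 19·3.2312 + 16·3.0520 + 2·66.9328 = 244.0901

L=244.090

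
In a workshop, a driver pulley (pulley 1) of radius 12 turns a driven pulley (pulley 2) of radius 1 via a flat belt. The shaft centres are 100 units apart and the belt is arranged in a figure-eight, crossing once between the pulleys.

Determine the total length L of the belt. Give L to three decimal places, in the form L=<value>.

L=242.533

crossed belt: β = asin((r1+r2)/C) = asin(13/100) = 7.4696°
wrap1 = wrap2 = π + 2β = 194.9392°
tangent length = C·cosβ = 99.1514
L = (r1+r2)·wrap + 2·C·cosβ = 13·3.4023 + 2·99.1514 = 242.5331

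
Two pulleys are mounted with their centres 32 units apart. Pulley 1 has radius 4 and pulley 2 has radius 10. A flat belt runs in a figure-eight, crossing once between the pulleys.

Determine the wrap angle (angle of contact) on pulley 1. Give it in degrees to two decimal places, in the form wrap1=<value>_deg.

crossed belt: β = asin((r1+r2)/C) = asin(14/32) = 25.9445°
wrap1 = wrap2 = π + 2β = 231.8890°

wrap1=231.89_deg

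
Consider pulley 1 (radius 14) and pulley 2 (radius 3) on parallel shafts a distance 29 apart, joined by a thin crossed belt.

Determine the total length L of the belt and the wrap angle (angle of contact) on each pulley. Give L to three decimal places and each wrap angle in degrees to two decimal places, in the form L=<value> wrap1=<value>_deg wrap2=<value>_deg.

L=121.693 wrap1=251.78_deg wrap2=251.78_deg

crossed belt: β = asin((r1+r2)/C) = asin(17/29) = 35.8883°
wrap1 = wrap2 = π + 2β = 251.7766°
tangent length = C·cosβ = 23.4947
L = (r1+r2)·wrap + 2·C·cosβ = 17·4.3943 + 2·23.4947 = 121.6930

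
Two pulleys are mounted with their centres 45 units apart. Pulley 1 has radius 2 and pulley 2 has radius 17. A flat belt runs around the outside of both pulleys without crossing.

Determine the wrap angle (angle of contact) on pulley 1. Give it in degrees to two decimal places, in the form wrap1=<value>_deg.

open belt: β = asin((r2−r1)/C) = asin(15/45) = 19.4712°
wrap1 = π − 2β = 141.0576°
wrap2 = π + 2β = 218.9424°

wrap1=141.06_deg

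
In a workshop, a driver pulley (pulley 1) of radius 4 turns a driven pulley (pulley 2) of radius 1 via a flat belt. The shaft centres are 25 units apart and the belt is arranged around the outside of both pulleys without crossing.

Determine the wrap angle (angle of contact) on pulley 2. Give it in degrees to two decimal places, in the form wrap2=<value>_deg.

open belt: β = asin((r2−r1)/C) = asin(-3/25) = -6.8921°
wrap1 = π − 2β = 193.7842°
wrap2 = π + 2β = 166.2158°

wrap2=166.22_deg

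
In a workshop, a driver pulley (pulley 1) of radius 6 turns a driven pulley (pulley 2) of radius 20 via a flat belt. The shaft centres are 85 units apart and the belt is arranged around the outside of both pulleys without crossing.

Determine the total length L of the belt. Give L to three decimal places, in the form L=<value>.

open belt: β = asin((r2−r1)/C) = asin(14/85) = 9.4801°
wrap1 = π − 2β = 161.0397°
wrap2 = π + 2β = 198.9603°
tangent length = C·cosβ = 83.8391
L = r1·wrap1 + r2·wrap2 + 2·C·cosβ = 6·2.8107 + 20·3.4725 + 2·83.8391 = 253.9925

L=253.993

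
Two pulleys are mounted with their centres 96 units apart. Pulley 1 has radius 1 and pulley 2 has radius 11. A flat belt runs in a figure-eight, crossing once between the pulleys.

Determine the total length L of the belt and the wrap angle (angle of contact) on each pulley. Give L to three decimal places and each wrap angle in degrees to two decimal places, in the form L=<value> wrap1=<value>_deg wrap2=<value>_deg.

crossed belt: β = asin((r1+r2)/C) = asin(12/96) = 7.1808°
wrap1 = wrap2 = π + 2β = 194.3615°
tangent length = C·cosβ = 95.2470
L = (r1+r2)·wrap + 2·C·cosβ = 12·3.3922 + 2·95.2470 = 231.2011

L=231.201 wrap1=194.36_deg wrap2=194.36_deg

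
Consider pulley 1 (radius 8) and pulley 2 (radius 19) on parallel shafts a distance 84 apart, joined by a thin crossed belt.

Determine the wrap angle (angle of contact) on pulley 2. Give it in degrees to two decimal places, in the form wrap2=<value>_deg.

crossed belt: β = asin((r1+r2)/C) = asin(27/84) = 18.7493°
wrap1 = wrap2 = π + 2β = 217.4987°

wrap2=217.50_deg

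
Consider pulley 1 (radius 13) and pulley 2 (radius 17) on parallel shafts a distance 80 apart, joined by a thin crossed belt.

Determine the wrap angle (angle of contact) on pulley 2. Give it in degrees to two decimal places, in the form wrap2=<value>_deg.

crossed belt: β = asin((r1+r2)/C) = asin(30/80) = 22.0243°
wrap1 = wrap2 = π + 2β = 224.0486°

wrap2=224.05_deg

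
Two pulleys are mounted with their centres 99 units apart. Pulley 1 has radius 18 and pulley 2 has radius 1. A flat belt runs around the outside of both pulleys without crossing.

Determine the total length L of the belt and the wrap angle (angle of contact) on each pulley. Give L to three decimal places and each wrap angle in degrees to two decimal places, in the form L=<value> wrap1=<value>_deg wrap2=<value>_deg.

open belt: β = asin((r2−r1)/C) = asin(-17/99) = -9.8877°
wrap1 = π − 2β = 199.7753°
wrap2 = π + 2β = 160.2247°
tangent length = C·cosβ = 97.5295
L = r1·wrap1 + r2·wrap2 + 2·C·cosβ = 18·3.4867 + 1·2.7964 + 2·97.5295 = 260.6167

L=260.617 wrap1=199.78_deg wrap2=160.22_deg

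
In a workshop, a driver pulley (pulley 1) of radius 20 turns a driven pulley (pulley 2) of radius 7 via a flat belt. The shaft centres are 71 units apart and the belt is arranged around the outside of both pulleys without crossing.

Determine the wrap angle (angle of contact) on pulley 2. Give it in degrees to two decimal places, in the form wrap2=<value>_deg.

wrap2=158.90_deg

open belt: β = asin((r2−r1)/C) = asin(-13/71) = -10.5503°
wrap1 = π − 2β = 201.1006°
wrap2 = π + 2β = 158.8994°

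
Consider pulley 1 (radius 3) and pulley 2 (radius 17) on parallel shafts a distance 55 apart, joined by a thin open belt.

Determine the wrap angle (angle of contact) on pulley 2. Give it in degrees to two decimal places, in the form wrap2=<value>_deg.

wrap2=209.49_deg

open belt: β = asin((r2−r1)/C) = asin(14/55) = 14.7467°
wrap1 = π − 2β = 150.5067°
wrap2 = π + 2β = 209.4933°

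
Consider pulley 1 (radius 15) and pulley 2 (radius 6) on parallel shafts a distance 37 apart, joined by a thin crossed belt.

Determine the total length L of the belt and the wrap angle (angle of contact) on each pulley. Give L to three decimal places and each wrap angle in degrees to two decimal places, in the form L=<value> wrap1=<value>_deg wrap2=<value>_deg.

L=152.249 wrap1=249.16_deg wrap2=249.16_deg

crossed belt: β = asin((r1+r2)/C) = asin(21/37) = 34.5808°
wrap1 = wrap2 = π + 2β = 249.1616°
tangent length = C·cosβ = 30.4631
L = (r1+r2)·wrap + 2·C·cosβ = 21·4.3487 + 2·30.4631 = 152.2487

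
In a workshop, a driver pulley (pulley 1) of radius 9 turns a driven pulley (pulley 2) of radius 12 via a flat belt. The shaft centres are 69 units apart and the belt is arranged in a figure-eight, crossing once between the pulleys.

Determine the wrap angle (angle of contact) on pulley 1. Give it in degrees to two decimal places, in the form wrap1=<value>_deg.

wrap1=215.44_deg

crossed belt: β = asin((r1+r2)/C) = asin(21/69) = 17.7189°
wrap1 = wrap2 = π + 2β = 215.4379°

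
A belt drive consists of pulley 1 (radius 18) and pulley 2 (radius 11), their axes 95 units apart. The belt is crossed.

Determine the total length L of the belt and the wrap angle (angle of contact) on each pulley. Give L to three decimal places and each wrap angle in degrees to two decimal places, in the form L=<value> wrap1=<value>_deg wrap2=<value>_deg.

crossed belt: β = asin((r1+r2)/C) = asin(29/95) = 17.7740°
wrap1 = wrap2 = π + 2β = 215.5480°
tangent length = C·cosβ = 90.4655
L = (r1+r2)·wrap + 2·C·cosβ = 29·3.7620 + 2·90.4655 = 290.0296

L=290.030 wrap1=215.55_deg wrap2=215.55_deg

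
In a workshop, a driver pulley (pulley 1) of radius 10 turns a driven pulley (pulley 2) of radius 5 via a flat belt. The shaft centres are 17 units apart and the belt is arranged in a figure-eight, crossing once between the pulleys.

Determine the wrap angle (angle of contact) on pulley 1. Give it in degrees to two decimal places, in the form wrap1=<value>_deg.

wrap1=303.86_deg

crossed belt: β = asin((r1+r2)/C) = asin(15/17) = 61.9275°
wrap1 = wrap2 = π + 2β = 303.8550°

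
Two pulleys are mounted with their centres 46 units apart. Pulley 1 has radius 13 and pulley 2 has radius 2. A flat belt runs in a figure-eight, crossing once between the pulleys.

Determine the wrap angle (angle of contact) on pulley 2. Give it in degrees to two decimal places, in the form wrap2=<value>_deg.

crossed belt: β = asin((r1+r2)/C) = asin(15/46) = 19.0314°
wrap1 = wrap2 = π + 2β = 218.0629°

wrap2=218.06_deg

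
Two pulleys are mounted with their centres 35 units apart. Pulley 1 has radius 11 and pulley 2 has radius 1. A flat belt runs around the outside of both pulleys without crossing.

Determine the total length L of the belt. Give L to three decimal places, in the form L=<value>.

open belt: β = asin((r2−r1)/C) = asin(-10/35) = -16.6015°
wrap1 = π − 2β = 213.2031°
wrap2 = π + 2β = 146.7969°
tangent length = C·cosβ = 33.5410
L = r1·wrap1 + r2·wrap2 + 2·C·cosβ = 11·3.7211 + 1·2.5621 + 2·33.5410 = 110.5762

L=110.576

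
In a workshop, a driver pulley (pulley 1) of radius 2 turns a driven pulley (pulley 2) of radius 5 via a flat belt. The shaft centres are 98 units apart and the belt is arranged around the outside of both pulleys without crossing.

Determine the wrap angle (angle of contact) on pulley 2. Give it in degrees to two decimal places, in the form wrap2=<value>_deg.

open belt: β = asin((r2−r1)/C) = asin(3/98) = 1.7542°
wrap1 = π − 2β = 176.4915°
wrap2 = π + 2β = 183.5085°

wrap2=183.51_deg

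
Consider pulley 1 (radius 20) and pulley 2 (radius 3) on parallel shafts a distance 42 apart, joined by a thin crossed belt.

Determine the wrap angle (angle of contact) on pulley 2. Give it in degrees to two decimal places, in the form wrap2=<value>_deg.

crossed belt: β = asin((r1+r2)/C) = asin(23/42) = 33.2038°
wrap1 = wrap2 = π + 2β = 246.4076°

wrap2=246.41_deg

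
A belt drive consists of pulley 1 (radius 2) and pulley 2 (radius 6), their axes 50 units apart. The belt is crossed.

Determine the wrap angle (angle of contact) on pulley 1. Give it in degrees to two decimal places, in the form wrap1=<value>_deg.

crossed belt: β = asin((r1+r2)/C) = asin(8/50) = 9.2069°
wrap1 = wrap2 = π + 2β = 198.4138°

wrap1=198.41_deg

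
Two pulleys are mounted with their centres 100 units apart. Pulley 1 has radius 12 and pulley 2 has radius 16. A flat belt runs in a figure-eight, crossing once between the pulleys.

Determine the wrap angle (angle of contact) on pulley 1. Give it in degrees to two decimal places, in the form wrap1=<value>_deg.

crossed belt: β = asin((r1+r2)/C) = asin(28/100) = 16.2602°
wrap1 = wrap2 = π + 2β = 212.5204°

wrap1=212.52_deg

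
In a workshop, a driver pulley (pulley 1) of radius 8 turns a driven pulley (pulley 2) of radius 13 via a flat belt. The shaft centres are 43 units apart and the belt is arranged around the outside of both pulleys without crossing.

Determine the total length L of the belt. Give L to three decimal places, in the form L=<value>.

L=152.555

open belt: β = asin((r2−r1)/C) = asin(5/43) = 6.6774°
wrap1 = π − 2β = 166.6452°
wrap2 = π + 2β = 193.3548°
tangent length = C·cosβ = 42.7083
L = r1·wrap1 + r2·wrap2 + 2·C·cosβ = 8·2.9085 + 13·3.3747 + 2·42.7083 = 152.5555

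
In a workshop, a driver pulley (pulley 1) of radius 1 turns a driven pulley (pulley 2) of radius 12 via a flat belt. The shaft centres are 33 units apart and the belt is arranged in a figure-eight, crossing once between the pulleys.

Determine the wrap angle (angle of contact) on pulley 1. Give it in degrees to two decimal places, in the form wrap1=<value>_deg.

wrap1=226.40_deg

crossed belt: β = asin((r1+r2)/C) = asin(13/33) = 23.1998°
wrap1 = wrap2 = π + 2β = 226.3997°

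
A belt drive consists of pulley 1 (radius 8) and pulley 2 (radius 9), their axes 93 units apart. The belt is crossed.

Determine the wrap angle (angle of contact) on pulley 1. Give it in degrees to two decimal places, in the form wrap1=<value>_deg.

crossed belt: β = asin((r1+r2)/C) = asin(17/93) = 10.5326°
wrap1 = wrap2 = π + 2β = 201.0653°

wrap1=201.07_deg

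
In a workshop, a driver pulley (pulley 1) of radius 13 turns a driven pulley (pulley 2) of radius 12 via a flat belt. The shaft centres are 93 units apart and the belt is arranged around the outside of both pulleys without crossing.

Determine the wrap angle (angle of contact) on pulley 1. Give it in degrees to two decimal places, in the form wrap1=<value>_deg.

open belt: β = asin((r2−r1)/C) = asin(-1/93) = -0.6161°
wrap1 = π − 2β = 181.2322°
wrap2 = π + 2β = 178.7678°

wrap1=181.23_deg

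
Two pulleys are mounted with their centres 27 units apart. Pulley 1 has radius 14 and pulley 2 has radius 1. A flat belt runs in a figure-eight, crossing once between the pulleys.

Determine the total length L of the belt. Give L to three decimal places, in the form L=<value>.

crossed belt: β = asin((r1+r2)/C) = asin(15/27) = 33.7490°
wrap1 = wrap2 = π + 2β = 247.4980°
tangent length = C·cosβ = 22.4499
L = (r1+r2)·wrap + 2·C·cosβ = 15·4.3197 + 2·22.4499 = 109.6947

L=109.695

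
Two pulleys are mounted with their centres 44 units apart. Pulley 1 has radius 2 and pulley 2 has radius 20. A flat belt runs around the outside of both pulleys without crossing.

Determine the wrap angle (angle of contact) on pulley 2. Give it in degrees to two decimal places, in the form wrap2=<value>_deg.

wrap2=228.30_deg

open belt: β = asin((r2−r1)/C) = asin(18/44) = 24.1477°
wrap1 = π − 2β = 131.7045°
wrap2 = π + 2β = 228.2955°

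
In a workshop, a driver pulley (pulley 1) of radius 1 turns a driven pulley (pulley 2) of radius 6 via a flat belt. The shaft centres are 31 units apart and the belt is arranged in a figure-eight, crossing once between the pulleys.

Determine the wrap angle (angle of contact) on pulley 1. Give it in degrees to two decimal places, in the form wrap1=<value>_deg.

wrap1=206.10_deg

crossed belt: β = asin((r1+r2)/C) = asin(7/31) = 13.0503°
wrap1 = wrap2 = π + 2β = 206.1006°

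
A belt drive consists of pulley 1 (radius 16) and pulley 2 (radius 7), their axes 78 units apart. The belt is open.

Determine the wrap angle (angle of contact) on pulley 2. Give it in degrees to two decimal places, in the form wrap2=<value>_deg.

wrap2=166.75_deg

open belt: β = asin((r2−r1)/C) = asin(-9/78) = -6.6258°
wrap1 = π − 2β = 193.2516°
wrap2 = π + 2β = 166.7484°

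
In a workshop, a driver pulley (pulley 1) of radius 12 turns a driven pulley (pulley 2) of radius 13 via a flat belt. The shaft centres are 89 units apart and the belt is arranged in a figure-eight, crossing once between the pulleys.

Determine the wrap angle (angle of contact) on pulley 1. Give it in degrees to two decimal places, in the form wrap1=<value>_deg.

wrap1=212.63_deg

crossed belt: β = asin((r1+r2)/C) = asin(25/89) = 16.3139°
wrap1 = wrap2 = π + 2β = 212.6277°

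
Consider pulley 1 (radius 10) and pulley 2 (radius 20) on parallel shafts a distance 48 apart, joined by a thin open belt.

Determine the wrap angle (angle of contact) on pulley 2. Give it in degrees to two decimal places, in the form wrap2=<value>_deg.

open belt: β = asin((r2−r1)/C) = asin(10/48) = 12.0247°
wrap1 = π − 2β = 155.9506°
wrap2 = π + 2β = 204.0494°

wrap2=204.05_deg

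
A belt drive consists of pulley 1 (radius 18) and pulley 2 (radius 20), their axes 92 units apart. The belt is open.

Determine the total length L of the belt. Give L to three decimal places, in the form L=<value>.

open belt: β = asin((r2−r1)/C) = asin(2/92) = 1.2457°
wrap1 = π − 2β = 177.5087°
wrap2 = π + 2β = 182.4913°
tangent length = C·cosβ = 91.9783
L = r1·wrap1 + r2·wrap2 + 2·C·cosβ = 18·3.0981 + 20·3.1851 + 2·91.9783 = 303.4240

L=303.424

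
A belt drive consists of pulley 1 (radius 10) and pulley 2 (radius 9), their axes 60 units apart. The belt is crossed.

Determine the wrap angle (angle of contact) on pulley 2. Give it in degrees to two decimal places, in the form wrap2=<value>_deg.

crossed belt: β = asin((r1+r2)/C) = asin(19/60) = 18.4615°
wrap1 = wrap2 = π + 2β = 216.9229°

wrap2=216.92_deg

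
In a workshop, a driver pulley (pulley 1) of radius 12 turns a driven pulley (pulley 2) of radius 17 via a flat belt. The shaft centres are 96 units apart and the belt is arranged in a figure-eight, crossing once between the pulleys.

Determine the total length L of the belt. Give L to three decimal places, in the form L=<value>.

crossed belt: β = asin((r1+r2)/C) = asin(29/96) = 17.5828°
wrap1 = wrap2 = π + 2β = 215.1656°
tangent length = C·cosβ = 91.5150
L = (r1+r2)·wrap + 2·C·cosβ = 29·3.7553 + 2·91.5150 = 291.9351

L=291.935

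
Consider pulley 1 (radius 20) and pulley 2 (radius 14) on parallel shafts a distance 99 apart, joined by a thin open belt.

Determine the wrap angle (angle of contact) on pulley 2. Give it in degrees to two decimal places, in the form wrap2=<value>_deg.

open belt: β = asin((r2−r1)/C) = asin(-6/99) = -3.4746°
wrap1 = π − 2β = 186.9492°
wrap2 = π + 2β = 173.0508°

wrap2=173.05_deg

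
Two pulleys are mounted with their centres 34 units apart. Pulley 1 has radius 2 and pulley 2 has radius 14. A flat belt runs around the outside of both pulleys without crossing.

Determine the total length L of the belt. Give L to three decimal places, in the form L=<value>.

L=122.546

open belt: β = asin((r2−r1)/C) = asin(12/34) = 20.6673°
wrap1 = π − 2β = 138.6654°
wrap2 = π + 2β = 221.3346°
tangent length = C·cosβ = 31.8119
L = r1·wrap1 + r2·wrap2 + 2·C·cosβ = 2·2.4202 + 14·3.8630 + 2·31.8119 = 122.5465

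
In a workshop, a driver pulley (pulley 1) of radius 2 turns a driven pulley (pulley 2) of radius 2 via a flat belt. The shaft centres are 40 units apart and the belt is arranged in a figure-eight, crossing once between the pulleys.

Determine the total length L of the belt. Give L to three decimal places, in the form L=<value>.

L=92.967

crossed belt: β = asin((r1+r2)/C) = asin(4/40) = 5.7392°
wrap1 = wrap2 = π + 2β = 191.4783°
tangent length = C·cosβ = 39.7995
L = (r1+r2)·wrap + 2·C·cosβ = 4·3.3419 + 2·39.7995 = 92.9667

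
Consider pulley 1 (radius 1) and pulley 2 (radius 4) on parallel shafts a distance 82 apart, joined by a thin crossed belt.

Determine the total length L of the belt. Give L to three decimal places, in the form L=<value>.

L=180.013

crossed belt: β = asin((r1+r2)/C) = asin(5/82) = 3.4958°
wrap1 = wrap2 = π + 2β = 186.9916°
tangent length = C·cosβ = 81.8474
L = (r1+r2)·wrap + 2·C·cosβ = 5·3.2636 + 2·81.8474 = 180.0129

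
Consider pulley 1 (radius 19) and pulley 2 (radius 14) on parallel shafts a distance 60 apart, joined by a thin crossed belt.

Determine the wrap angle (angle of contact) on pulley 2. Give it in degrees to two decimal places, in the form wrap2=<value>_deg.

crossed belt: β = asin((r1+r2)/C) = asin(33/60) = 33.3670°
wrap1 = wrap2 = π + 2β = 246.7340°

wrap2=246.73_deg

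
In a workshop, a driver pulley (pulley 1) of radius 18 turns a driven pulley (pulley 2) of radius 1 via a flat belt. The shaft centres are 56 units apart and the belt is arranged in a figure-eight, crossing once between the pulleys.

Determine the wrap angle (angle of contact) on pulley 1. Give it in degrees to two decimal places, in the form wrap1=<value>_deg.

crossed belt: β = asin((r1+r2)/C) = asin(19/56) = 19.8334°
wrap1 = wrap2 = π + 2β = 219.6667°

wrap1=219.67_deg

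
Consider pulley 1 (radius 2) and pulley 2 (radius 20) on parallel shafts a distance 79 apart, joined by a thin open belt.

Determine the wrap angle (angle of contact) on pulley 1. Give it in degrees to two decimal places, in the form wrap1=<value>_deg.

open belt: β = asin((r2−r1)/C) = asin(18/79) = 13.1704°
wrap1 = π − 2β = 153.6592°
wrap2 = π + 2β = 206.3408°

wrap1=153.66_deg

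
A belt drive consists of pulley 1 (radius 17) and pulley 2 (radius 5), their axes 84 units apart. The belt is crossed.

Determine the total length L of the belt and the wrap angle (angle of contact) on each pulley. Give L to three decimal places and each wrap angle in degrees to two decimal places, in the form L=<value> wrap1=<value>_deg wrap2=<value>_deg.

L=242.911 wrap1=210.37_deg wrap2=210.37_deg

crossed belt: β = asin((r1+r2)/C) = asin(22/84) = 15.1831°
wrap1 = wrap2 = π + 2β = 210.3662°
tangent length = C·cosβ = 81.0679
L = (r1+r2)·wrap + 2·C·cosβ = 22·3.6716 + 2·81.0679 = 242.9106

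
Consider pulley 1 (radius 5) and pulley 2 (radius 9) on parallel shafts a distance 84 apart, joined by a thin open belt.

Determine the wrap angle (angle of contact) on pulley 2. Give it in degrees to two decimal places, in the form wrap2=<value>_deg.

wrap2=185.46_deg

open belt: β = asin((r2−r1)/C) = asin(4/84) = 2.7294°
wrap1 = π − 2β = 174.5412°
wrap2 = π + 2β = 185.4588°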